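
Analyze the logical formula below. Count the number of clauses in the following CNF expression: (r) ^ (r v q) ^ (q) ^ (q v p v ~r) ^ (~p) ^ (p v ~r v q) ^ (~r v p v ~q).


A CNF formula is a conjunction of clauses.
Clauses are separated by ^.
Counting the conjuncts: 7 clauses.

7


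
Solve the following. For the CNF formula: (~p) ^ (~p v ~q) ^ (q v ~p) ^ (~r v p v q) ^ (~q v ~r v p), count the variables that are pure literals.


Check each variable for pure literal status:
p: mixed (not pure)
q: mixed (not pure)
r: pure negative
Pure literal count = 1

1


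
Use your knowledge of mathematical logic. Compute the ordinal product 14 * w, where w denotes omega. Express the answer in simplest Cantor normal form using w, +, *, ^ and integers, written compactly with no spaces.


Compute 14 * w.
Ordinal * is associative and left-distributive over +, but NOT commutative; for finite n>1, n*w = w but w*n stays w*n.
For finite n>0, n * w = sup{n*k : k<w} = w. So 14 * w = w.
Result = w

w


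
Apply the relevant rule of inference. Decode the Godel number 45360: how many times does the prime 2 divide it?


Factorize 45360 by dividing by 2 repeatedly.
Division steps: 2 divides 45360 exactly 4 time(s).
Exponent of 2 = 4

4


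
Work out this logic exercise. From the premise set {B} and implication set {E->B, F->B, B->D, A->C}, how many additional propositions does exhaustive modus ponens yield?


Initial facts: {B}
Apply modus ponens to closure:
  B and B->D  =>  D
Final known: {B, D}
New propositions: {D}
Count = 1

1


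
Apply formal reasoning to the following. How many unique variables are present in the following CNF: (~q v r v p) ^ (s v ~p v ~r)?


Identify each variable that appears in the formula.
Variables found: p, q, r, s
Count = 4

4


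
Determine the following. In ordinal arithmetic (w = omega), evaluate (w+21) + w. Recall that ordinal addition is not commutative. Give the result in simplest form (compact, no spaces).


Compute (w+21) + w.
Ordinal + is associative but NOT commutative; for finite n>0, n + w = w but w + n stays w+n.
(w+21) + w = w + (21+w) = w + w = w*2 (the finite tail 21 is absorbed by the right w).
Result = w*2

w*2


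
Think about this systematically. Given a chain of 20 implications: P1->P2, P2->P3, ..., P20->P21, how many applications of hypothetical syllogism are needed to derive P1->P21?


With 20 implications in a chain connecting 21 propositions:
P1->P2, P2->P3, ..., P20->P21
Steps needed = (number of implications) - 1 = 20 - 1 = 19

19


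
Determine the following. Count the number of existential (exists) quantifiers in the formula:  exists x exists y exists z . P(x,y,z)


Quantifier prefix: exists x exists y exists z
Mark each quantifier type:
  E E E
Universal count = 0, Existential count = 3
Asked for existential (exists) quantifiers: 3

3


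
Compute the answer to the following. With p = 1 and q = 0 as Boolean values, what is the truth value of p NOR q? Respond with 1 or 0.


p = 1, q = 0
Operation: p NOR q
Evaluate: 1 NOR 0 = 0

0


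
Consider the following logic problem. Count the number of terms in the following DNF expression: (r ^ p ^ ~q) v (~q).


A DNF formula is a disjunction of terms (conjunctions).
Terms are separated by v.
Counting the disjuncts: 2 terms.

2


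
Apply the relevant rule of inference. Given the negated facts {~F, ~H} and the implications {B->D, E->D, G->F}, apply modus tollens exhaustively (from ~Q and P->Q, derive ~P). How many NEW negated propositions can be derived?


Initial negated facts: {~F, ~H}
Apply modus tollens to closure:
  ~F and G->F  =>  ~G
Final negated: {~F, ~G, ~H}
New negations: {~G}
Count = 1

1


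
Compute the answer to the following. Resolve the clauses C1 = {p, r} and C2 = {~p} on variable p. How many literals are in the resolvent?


Remove p from C1 and ~p from C2.
C1 remainder: {r}
C2 remainder: {}
Union (resolvent): {r}
Resolvent has 1 literal(s).

1


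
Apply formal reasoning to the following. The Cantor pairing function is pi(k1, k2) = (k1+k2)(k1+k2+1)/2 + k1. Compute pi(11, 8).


k1 + k2 = 19
(k1+k2)(k1+k2+1)/2 = 19 * 20 / 2 = 190
pi = 190 + 11 = 201

201


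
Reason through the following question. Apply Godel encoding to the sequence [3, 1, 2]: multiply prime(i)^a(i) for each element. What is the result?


Encode each element as an exponent of the corresponding prime:
  2^3 = 8
  3^1 = 3
  5^2 = 25
Product = 8 * 3 * 25 = 600

600


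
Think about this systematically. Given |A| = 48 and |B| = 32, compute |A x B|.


The Cartesian product A x B contains all ordered pairs (a, b).
|A x B| = |A| * |B| = 48 * 32 = 1536

1536


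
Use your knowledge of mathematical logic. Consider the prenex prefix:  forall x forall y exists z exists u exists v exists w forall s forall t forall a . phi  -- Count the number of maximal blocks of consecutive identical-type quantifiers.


Quantifier-type sequence: A A E E E E A A A  (A=forall, E=exists)
Group into maximal same-type runs:
  Ax2 | Ex4 | Ax3
Number of blocks = 3

3


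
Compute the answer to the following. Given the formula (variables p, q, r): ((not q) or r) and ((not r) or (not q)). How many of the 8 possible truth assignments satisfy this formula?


Evaluate all 8 assignments for p, q, r:
p=0, q=0, r=0: 1
p=0, q=0, r=1: 1
p=0, q=1, r=0: 0
p=0, q=1, r=1: 0
p=1, q=0, r=0: 1
p=1, q=0, r=1: 1
p=1, q=1, r=0: 0
p=1, q=1, r=1: 0
Satisfying count = 4

4


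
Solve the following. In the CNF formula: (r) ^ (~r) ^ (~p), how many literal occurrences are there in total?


Counting literals in each clause:
Clause 1: 1 literal(s)
Clause 2: 1 literal(s)
Clause 3: 1 literal(s)
Total = 3

3


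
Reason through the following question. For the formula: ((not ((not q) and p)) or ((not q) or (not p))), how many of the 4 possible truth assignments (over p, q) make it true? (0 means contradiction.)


Check all 4 assignments:
p=0, q=0: 1
p=0, q=1: 1
p=1, q=0: 1
p=1, q=1: 1
Count of True = 4

4


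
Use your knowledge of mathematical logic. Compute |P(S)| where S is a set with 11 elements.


The power set of a set with n elements has 2^n elements.
|P(S)| = 2^11 = 2048

2048


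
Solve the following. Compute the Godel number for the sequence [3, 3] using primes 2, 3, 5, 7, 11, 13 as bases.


Encode each element as an exponent of the corresponding prime:
  2^3 = 8
  3^3 = 27
Product = 8 * 27 = 216

216


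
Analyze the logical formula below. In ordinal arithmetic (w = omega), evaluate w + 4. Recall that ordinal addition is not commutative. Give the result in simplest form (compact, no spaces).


Compute w + 4.
Ordinal + is associative but NOT commutative; for finite n>0, n + w = w but w + n stays w+n.
w + 4 is already in normal form (a successor ordinal beyond w).
Result = w+4

w+4


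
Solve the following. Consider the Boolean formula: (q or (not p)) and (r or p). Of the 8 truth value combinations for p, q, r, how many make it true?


Evaluate all 8 assignments for p, q, r:
p=0, q=0, r=0: 0
p=0, q=0, r=1: 1
p=0, q=1, r=0: 0
p=0, q=1, r=1: 1
p=1, q=0, r=0: 0
p=1, q=0, r=1: 0
p=1, q=1, r=0: 1
p=1, q=1, r=1: 1
Satisfying count = 4

4


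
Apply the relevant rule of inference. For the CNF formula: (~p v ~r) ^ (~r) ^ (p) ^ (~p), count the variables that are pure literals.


Check each variable for pure literal status:
p: mixed (not pure)
q: absent (not pure)
r: pure negative
Pure literal count = 1

1


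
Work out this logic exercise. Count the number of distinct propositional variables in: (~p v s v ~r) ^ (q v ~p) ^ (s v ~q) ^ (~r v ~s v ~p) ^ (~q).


Identify each variable that appears in the formula.
Variables found: p, q, r, s
Count = 4

4


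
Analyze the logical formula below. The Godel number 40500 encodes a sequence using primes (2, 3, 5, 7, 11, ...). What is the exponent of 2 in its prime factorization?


Factorize 40500 by dividing by 2 repeatedly.
Division steps: 2 divides 40500 exactly 2 time(s).
Exponent of 2 = 2

2


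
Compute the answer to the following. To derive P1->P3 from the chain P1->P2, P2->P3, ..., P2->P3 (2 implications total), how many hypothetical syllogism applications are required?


With 2 implications in a chain connecting 3 propositions:
P1->P2, P2->P3, ..., P2->P3
Steps needed = (number of implications) - 1 = 2 - 1 = 1

1


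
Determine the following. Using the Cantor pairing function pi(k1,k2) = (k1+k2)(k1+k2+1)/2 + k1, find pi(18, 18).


k1 + k2 = 36
(k1+k2)(k1+k2+1)/2 = 36 * 37 / 2 = 666
pi = 666 + 18 = 684

684


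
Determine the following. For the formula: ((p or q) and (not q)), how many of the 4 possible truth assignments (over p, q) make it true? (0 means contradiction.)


Check all 4 assignments:
p=0, q=0: 0
p=0, q=1: 0
p=1, q=0: 1
p=1, q=1: 0
Count of True = 1

1


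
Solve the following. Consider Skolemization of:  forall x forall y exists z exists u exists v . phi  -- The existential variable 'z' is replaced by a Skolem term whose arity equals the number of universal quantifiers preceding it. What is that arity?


Quantifier prefix: forall x forall y exists z exists u exists v
'z' is existentially quantified at position 3.
Universal variables preceding it: x, y
Skolem function arity = 2

2


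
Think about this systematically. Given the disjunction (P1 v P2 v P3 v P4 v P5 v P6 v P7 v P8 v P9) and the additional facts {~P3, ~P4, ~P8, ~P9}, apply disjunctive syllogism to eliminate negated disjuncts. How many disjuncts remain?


Original disjuncts (9): P1, P2, P3, P4, P5, P6, P7, P8, P9
Negated (eliminate): ~P3, ~P4, ~P8, ~P9
Remaining disjuncts: P1, P2, P5, P6, P7
Count = 9 - 4 = 5

5


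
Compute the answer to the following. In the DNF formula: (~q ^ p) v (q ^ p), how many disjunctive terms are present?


A DNF formula is a disjunction of terms (conjunctions).
Terms are separated by v.
Counting the disjuncts: 2 terms.

2


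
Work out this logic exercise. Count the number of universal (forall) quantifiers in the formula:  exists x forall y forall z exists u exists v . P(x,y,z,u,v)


Quantifier prefix: exists x forall y forall z exists u exists v
Mark each quantifier type:
  E U U E E
Universal count = 2, Existential count = 3
Asked for universal (forall) quantifiers: 2

2


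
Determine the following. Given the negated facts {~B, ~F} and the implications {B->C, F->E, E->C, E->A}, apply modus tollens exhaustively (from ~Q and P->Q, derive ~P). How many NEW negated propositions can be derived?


Initial negated facts: {~B, ~F}
Apply modus tollens to closure:
  (no implication fires)
Final negated: {~B, ~F}
New negations: {(none)}
Count = 0

0


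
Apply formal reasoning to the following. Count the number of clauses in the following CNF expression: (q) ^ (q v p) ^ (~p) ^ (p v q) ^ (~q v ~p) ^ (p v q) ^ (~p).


A CNF formula is a conjunction of clauses.
Clauses are separated by ^.
Counting the conjuncts: 7 clauses.

7


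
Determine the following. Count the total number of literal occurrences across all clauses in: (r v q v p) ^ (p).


Counting literals in each clause:
Clause 1: 3 literal(s)
Clause 2: 1 literal(s)
Total = 4

4


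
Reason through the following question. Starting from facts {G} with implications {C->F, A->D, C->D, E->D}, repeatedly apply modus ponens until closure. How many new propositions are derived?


Initial facts: {G}
Apply modus ponens to closure:
  (no implication fires)
Final known: {G}
New propositions: {(none)}
Count = 0

0


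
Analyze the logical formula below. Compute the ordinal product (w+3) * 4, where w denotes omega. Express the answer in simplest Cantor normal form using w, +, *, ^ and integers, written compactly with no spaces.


Compute (w+3) * 4.
Ordinal * is associative and left-distributive over +, but NOT commutative; for finite n>1, n*w = w but w*n stays w*n.
(w+3) * 4 = (w+3) repeated 4 times. Each intermediate +3 is absorbed by the following w; only the last survives: w*4+3.
Result = w*4+3

w*4+3


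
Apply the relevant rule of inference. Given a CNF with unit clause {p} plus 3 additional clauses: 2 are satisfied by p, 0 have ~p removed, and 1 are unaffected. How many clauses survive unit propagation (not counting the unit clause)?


Satisfied (removed): 2
Shortened (remain): 0
Unchanged (remain): 1
Remaining = 0 + 1 = 1

1


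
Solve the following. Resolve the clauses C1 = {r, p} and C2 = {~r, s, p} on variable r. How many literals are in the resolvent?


Remove r from C1 and ~r from C2.
C1 remainder: {p}
C2 remainder: {s, p}
Union (resolvent): {p, s}
Resolvent has 2 literal(s).

2


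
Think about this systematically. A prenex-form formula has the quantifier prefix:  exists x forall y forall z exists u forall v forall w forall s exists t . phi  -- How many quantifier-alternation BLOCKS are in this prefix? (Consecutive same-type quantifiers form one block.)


Quantifier-type sequence: E A A E A A A E  (A=forall, E=exists)
Group into maximal same-type runs:
  Ex1 | Ax2 | Ex1 | Ax3 | Ex1
Number of blocks = 5

5


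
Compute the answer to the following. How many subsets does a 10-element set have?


The power set of a set with n elements has 2^n elements.
|P(S)| = 2^10 = 1024

1024


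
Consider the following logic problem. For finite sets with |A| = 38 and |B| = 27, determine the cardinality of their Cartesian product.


The Cartesian product A x B contains all ordered pairs (a, b).
|A x B| = |A| * |B| = 38 * 27 = 1026

1026


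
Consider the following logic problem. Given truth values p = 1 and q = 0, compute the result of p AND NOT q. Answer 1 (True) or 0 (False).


p = 1, q = 0
Operation: p AND NOT q
Evaluate: 1 AND NOT 0 = 1

1


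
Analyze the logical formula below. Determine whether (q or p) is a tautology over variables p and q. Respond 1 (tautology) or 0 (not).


Check all 4 assignments:
p=0, q=0: 0
p=0, q=1: 1
p=1, q=0: 1
p=1, q=1: 1
Satisfying count = 3/4.
Tautology iff count = 4: no.

0


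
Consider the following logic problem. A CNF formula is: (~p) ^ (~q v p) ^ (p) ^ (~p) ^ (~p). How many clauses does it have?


A CNF formula is a conjunction of clauses.
Clauses are separated by ^.
Counting the conjuncts: 5 clauses.

5


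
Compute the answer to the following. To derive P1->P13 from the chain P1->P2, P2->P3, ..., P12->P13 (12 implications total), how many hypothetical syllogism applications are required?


With 12 implications in a chain connecting 13 propositions:
P1->P2, P2->P3, ..., P12->P13
Steps needed = (number of implications) - 1 = 12 - 1 = 11

11


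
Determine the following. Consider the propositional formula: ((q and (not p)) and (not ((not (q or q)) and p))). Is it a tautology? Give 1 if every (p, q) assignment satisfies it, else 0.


Check all 4 assignments:
p=0, q=0: 0
p=0, q=1: 1
p=1, q=0: 0
p=1, q=1: 0
Satisfying count = 1/4.
Tautology iff count = 4: no.

0


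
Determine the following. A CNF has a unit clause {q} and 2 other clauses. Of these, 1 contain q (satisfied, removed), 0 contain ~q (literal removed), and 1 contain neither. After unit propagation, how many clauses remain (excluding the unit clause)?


Satisfied (removed): 1
Shortened (remain): 0
Unchanged (remain): 1
Remaining = 0 + 1 = 1

1


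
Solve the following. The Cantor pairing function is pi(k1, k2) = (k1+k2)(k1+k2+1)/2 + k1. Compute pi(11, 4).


k1 + k2 = 15
(k1+k2)(k1+k2+1)/2 = 15 * 16 / 2 = 120
pi = 120 + 11 = 131

131


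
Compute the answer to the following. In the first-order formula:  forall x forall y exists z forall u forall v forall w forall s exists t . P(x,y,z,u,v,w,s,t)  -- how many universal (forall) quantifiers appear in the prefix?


Quantifier prefix: forall x forall y exists z forall u forall v forall w forall s exists t
Mark each quantifier type:
  U U E U U U U E
Universal count = 6, Existential count = 2
Asked for universal (forall) quantifiers: 6

6


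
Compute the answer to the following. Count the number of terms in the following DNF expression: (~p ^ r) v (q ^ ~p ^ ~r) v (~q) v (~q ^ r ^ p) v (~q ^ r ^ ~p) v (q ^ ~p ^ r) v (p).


A DNF formula is a disjunction of terms (conjunctions).
Terms are separated by v.
Counting the disjuncts: 7 terms.

7


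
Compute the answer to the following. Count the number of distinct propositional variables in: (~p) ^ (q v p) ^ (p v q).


Identify each variable that appears in the formula.
Variables found: p, q
Count = 2

2


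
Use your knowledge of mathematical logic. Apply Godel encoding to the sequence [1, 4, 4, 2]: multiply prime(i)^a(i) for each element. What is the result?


Encode each element as an exponent of the corresponding prime:
  2^1 = 2
  3^4 = 81
  5^4 = 625
  7^2 = 49
Product = 2 * 81 * 625 * 49 = 4961250

4961250


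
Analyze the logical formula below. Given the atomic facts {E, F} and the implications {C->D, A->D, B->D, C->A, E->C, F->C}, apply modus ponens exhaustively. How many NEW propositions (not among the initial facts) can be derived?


Initial facts: {E, F}
Apply modus ponens to closure:
  E and E->C  =>  C
  C and C->D  =>  D
  C and C->A  =>  A
Final known: {A, C, D, E, F}
New propositions: {A, C, D}
Count = 3

3


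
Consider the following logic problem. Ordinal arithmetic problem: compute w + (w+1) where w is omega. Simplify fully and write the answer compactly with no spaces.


Compute w + (w+1).
Ordinal + is associative but NOT commutative; for finite n>0, n + w = w but w + n stays w+n.
w + (w+1) = (w+w) + 1 = w*2+1.
Result = w*2+1

w*2+1


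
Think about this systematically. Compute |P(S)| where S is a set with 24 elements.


The power set of a set with n elements has 2^n elements.
|P(S)| = 2^24 = 16777216

16777216


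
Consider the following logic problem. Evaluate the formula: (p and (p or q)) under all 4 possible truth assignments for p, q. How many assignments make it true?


Check all 4 assignments:
p=0, q=0: 0
p=0, q=1: 0
p=1, q=0: 1
p=1, q=1: 1
Count of True = 2

2


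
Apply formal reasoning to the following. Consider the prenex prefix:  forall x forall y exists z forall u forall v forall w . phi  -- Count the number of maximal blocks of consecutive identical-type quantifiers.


Quantifier-type sequence: A A E A A A  (A=forall, E=exists)
Group into maximal same-type runs:
  Ax2 | Ex1 | Ax3
Number of blocks = 3

3


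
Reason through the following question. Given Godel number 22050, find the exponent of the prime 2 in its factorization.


Factorize 22050 by dividing by 2 repeatedly.
Division steps: 2 divides 22050 exactly 1 time(s).
Exponent of 2 = 1

1


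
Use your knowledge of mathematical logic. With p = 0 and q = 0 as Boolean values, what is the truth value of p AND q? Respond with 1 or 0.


p = 0, q = 0
Operation: p AND q
Evaluate: 0 AND 0 = 0

0


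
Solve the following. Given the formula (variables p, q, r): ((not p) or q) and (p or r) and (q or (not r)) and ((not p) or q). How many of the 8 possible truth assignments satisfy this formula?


Evaluate all 8 assignments for p, q, r:
p=0, q=0, r=0: 0
p=0, q=0, r=1: 0
p=0, q=1, r=0: 0
p=0, q=1, r=1: 1
p=1, q=0, r=0: 0
p=1, q=0, r=1: 0
p=1, q=1, r=0: 1
p=1, q=1, r=1: 1
Satisfying count = 3

3


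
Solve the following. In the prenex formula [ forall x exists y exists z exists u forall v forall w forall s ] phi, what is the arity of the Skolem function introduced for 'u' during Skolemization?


Quantifier prefix: forall x exists y exists z exists u forall v forall w forall s
'u' is existentially quantified at position 4.
Universal variables preceding it: x
Skolem function arity = 1

1


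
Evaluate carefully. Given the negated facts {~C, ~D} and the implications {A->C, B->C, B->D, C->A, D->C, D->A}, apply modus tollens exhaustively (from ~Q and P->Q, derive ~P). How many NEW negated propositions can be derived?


Initial negated facts: {~C, ~D}
Apply modus tollens to closure:
  ~C and A->C  =>  ~A
  ~C and B->C  =>  ~B
Final negated: {~A, ~B, ~C, ~D}
New negations: {~A, ~B}
Count = 2

2


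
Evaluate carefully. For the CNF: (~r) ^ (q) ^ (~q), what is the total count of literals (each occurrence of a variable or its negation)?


Counting literals in each clause:
Clause 1: 1 literal(s)
Clause 2: 1 literal(s)
Clause 3: 1 literal(s)
Total = 3

3


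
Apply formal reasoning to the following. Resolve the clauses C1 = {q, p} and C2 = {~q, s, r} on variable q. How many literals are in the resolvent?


Remove q from C1 and ~q from C2.
C1 remainder: {p}
C2 remainder: {s, r}
Union (resolvent): {p, r, s}
Resolvent has 3 literal(s).

3


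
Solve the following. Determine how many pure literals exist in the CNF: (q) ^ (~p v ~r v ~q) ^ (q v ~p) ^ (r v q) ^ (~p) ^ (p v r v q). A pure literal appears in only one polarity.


Check each variable for pure literal status:
p: mixed (not pure)
q: mixed (not pure)
r: mixed (not pure)
Pure literal count = 0

0


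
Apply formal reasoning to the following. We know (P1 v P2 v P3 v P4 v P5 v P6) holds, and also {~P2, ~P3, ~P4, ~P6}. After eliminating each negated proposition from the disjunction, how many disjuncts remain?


Original disjuncts (6): P1, P2, P3, P4, P5, P6
Negated (eliminate): ~P2, ~P3, ~P4, ~P6
Remaining disjuncts: P1, P5
Count = 6 - 4 = 2

2


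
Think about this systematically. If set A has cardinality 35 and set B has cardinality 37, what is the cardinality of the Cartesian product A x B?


The Cartesian product A x B contains all ordered pairs (a, b).
|A x B| = |A| * |B| = 35 * 37 = 1295

1295


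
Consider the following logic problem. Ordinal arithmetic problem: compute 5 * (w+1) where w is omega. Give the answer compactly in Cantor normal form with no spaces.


Compute 5 * (w+1).
Ordinal * is associative and left-distributive over +, but NOT commutative; for finite n>1, n*w = w but w*n stays w*n.
By left-distributivity: 5 * (w+1) = 5*w + 5*1 = w + 5 = w+5.
Result = w+5

w+5


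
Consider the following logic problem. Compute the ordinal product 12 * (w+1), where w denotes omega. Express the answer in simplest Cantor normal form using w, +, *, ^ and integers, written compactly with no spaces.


Compute 12 * (w+1).
Ordinal * is associative and left-distributive over +, but NOT commutative; for finite n>1, n*w = w but w*n stays w*n.
By left-distributivity: 12 * (w+1) = 12*w + 12*1 = w + 12 = w+12.
Result = w+12

w+12


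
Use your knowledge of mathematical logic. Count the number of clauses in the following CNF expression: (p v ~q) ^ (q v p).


A CNF formula is a conjunction of clauses.
Clauses are separated by ^.
Counting the conjuncts: 2 clauses.

2


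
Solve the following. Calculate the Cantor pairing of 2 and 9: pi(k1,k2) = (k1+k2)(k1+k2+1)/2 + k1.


k1 + k2 = 11
(k1+k2)(k1+k2+1)/2 = 11 * 12 / 2 = 66
pi = 66 + 2 = 68

68


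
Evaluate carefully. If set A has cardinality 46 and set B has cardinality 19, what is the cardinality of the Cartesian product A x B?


The Cartesian product A x B contains all ordered pairs (a, b).
|A x B| = |A| * |B| = 46 * 19 = 874

874


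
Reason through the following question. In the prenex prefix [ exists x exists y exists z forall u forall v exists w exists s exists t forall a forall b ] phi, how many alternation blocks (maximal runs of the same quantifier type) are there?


Quantifier-type sequence: E E E A A E E E A A  (A=forall, E=exists)
Group into maximal same-type runs:
  Ex3 | Ax2 | Ex3 | Ax2
Number of blocks = 4

4


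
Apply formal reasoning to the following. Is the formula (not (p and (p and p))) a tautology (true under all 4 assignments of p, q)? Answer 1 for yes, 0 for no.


Check all 4 assignments:
p=0, q=0: 1
p=0, q=1: 1
p=1, q=0: 0
p=1, q=1: 0
Satisfying count = 2/4.
Tautology iff count = 4: no.

0


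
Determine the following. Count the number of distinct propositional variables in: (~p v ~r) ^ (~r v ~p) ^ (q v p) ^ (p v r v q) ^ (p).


Identify each variable that appears in the formula.
Variables found: p, q, r
Count = 3

3


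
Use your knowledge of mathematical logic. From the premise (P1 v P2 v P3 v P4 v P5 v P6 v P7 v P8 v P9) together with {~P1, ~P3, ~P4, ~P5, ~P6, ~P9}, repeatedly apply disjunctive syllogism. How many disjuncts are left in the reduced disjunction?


Original disjuncts (9): P1, P2, P3, P4, P5, P6, P7, P8, P9
Negated (eliminate): ~P1, ~P3, ~P4, ~P5, ~P6, ~P9
Remaining disjuncts: P2, P7, P8
Count = 9 - 6 = 3

3


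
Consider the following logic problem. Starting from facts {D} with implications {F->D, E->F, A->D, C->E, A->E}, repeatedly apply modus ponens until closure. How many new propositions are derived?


Initial facts: {D}
Apply modus ponens to closure:
  (no implication fires)
Final known: {D}
New propositions: {(none)}
Count = 0

0


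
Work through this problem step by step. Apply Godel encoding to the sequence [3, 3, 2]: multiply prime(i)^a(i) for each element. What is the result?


Encode each element as an exponent of the corresponding prime:
  2^3 = 8
  3^3 = 27
  5^2 = 25
Product = 8 * 27 * 25 = 5400

5400


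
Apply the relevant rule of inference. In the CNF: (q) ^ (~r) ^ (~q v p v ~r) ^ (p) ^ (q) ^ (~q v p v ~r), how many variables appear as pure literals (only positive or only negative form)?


Check each variable for pure literal status:
p: pure positive
q: mixed (not pure)
r: pure negative
Pure literal count = 2

2


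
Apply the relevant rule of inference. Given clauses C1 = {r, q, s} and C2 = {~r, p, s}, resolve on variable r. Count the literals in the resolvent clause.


Remove r from C1 and ~r from C2.
C1 remainder: {q, s}
C2 remainder: {p, s}
Union (resolvent): {p, q, s}
Resolvent has 3 literal(s).

3


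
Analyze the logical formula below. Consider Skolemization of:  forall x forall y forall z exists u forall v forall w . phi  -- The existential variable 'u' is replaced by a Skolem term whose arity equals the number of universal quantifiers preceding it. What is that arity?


Quantifier prefix: forall x forall y forall z exists u forall v forall w
'u' is existentially quantified at position 4.
Universal variables preceding it: x, y, z
Skolem function arity = 3

3


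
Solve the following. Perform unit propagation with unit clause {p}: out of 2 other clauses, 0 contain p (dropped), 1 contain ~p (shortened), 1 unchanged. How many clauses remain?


Satisfied (removed): 0
Shortened (remain): 1
Unchanged (remain): 1
Remaining = 1 + 1 = 2

2


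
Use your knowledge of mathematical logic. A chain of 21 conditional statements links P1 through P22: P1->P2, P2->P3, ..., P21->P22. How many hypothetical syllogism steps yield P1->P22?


With 21 implications in a chain connecting 22 propositions:
P1->P2, P2->P3, ..., P21->P22
Steps needed = (number of implications) - 1 = 21 - 1 = 20

20


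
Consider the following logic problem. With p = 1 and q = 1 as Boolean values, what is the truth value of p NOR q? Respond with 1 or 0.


p = 1, q = 1
Operation: p NOR q
Evaluate: 1 NOR 1 = 0

0


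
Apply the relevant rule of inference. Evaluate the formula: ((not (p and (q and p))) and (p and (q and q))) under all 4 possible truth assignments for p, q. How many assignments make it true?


Check all 4 assignments:
p=0, q=0: 0
p=0, q=1: 0
p=1, q=0: 0
p=1, q=1: 0
Count of True = 0

0


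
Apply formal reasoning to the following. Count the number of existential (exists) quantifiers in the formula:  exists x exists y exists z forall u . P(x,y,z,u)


Quantifier prefix: exists x exists y exists z forall u
Mark each quantifier type:
  E E E U
Universal count = 1, Existential count = 3
Asked for existential (exists) quantifiers: 3

3


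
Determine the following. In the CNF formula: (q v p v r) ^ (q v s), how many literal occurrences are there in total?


Counting literals in each clause:
Clause 1: 3 literal(s)
Clause 2: 2 literal(s)
Total = 5

5


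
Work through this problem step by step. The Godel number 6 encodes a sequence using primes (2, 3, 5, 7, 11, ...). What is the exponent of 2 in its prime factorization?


Factorize 6 by dividing by 2 repeatedly.
Division steps: 2 divides 6 exactly 1 time(s).
Exponent of 2 = 1

1


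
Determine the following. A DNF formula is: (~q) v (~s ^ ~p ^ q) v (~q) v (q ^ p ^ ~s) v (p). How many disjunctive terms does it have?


A DNF formula is a disjunction of terms (conjunctions).
Terms are separated by v.
Counting the disjuncts: 5 terms.

5


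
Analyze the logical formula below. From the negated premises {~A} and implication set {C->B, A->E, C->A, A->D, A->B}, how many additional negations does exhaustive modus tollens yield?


Initial negated facts: {~A}
Apply modus tollens to closure:
  ~A and C->A  =>  ~C
Final negated: {~A, ~C}
New negations: {~C}
Count = 1

1


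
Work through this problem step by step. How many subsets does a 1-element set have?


The power set of a set with n elements has 2^n elements.
|P(S)| = 2^1 = 2

2


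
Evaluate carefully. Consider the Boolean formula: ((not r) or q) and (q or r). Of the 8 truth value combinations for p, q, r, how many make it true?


Evaluate all 8 assignments for p, q, r:
p=0, q=0, r=0: 0
p=0, q=0, r=1: 0
p=0, q=1, r=0: 1
p=0, q=1, r=1: 1
p=1, q=0, r=0: 0
p=1, q=0, r=1: 0
p=1, q=1, r=0: 1
p=1, q=1, r=1: 1
Satisfying count = 4

4


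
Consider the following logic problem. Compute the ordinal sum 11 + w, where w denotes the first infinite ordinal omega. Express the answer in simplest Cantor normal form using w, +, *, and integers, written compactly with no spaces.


Compute 11 + w.
Ordinal + is associative but NOT commutative; for finite n>0, n + w = w but w + n stays w+n.
Any finite left addend is absorbed by w on the right: 11 + w = w.
Result = w

w


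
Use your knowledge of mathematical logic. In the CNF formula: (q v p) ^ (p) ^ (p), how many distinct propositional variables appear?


Identify each variable that appears in the formula.
Variables found: p, q
Count = 2

2


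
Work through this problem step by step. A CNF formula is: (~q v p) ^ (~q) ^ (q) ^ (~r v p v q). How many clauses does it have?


A CNF formula is a conjunction of clauses.
Clauses are separated by ^.
Counting the conjuncts: 4 clauses.

4


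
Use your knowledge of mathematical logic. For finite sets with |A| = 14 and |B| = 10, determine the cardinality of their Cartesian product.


The Cartesian product A x B contains all ordered pairs (a, b).
|A x B| = |A| * |B| = 14 * 10 = 140

140


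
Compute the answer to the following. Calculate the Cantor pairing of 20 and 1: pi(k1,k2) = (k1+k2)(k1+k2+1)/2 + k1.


k1 + k2 = 21
(k1+k2)(k1+k2+1)/2 = 21 * 22 / 2 = 231
pi = 231 + 20 = 251

251


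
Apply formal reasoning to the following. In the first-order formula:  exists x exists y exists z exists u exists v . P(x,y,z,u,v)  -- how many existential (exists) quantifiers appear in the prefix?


Quantifier prefix: exists x exists y exists z exists u exists v
Mark each quantifier type:
  E E E E E
Universal count = 0, Existential count = 5
Asked for existential (exists) quantifiers: 5

5


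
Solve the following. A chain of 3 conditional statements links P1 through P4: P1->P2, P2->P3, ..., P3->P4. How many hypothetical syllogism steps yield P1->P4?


With 3 implications in a chain connecting 4 propositions:
P1->P2, P2->P3, ..., P3->P4
Steps needed = (number of implications) - 1 = 3 - 1 = 2

2


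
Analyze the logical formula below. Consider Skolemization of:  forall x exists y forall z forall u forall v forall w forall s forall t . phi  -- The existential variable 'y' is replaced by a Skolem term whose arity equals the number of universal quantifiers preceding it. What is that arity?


Quantifier prefix: forall x exists y forall z forall u forall v forall w forall s forall t
'y' is existentially quantified at position 2.
Universal variables preceding it: x
Skolem function arity = 1

1


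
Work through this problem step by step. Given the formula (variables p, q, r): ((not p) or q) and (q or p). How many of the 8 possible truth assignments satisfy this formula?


Evaluate all 8 assignments for p, q, r:
p=0, q=0, r=0: 0
p=0, q=0, r=1: 0
p=0, q=1, r=0: 1
p=0, q=1, r=1: 1
p=1, q=0, r=0: 0
p=1, q=0, r=1: 0
p=1, q=1, r=0: 1
p=1, q=1, r=1: 1
Satisfying count = 4

4


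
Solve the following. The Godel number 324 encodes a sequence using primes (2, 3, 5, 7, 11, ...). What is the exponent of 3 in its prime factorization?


Factorize 324 by dividing by 3 repeatedly.
Division steps: 3 divides 324 exactly 4 time(s).
Exponent of 3 = 4

4


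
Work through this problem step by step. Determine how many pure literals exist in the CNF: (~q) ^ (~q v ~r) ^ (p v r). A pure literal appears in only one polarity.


Check each variable for pure literal status:
p: pure positive
q: pure negative
r: mixed (not pure)
Pure literal count = 2

2


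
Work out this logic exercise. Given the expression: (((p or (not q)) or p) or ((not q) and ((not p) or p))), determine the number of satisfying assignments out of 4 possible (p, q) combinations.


Check all 4 assignments:
p=0, q=0: 1
p=0, q=1: 0
p=1, q=0: 1
p=1, q=1: 1
Count of True = 3

3


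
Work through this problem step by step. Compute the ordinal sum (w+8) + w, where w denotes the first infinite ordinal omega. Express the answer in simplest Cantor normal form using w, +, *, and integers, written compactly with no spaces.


Compute (w+8) + w.
Ordinal + is associative but NOT commutative; for finite n>0, n + w = w but w + n stays w+n.
(w+8) + w = w + (8+w) = w + w = w*2 (the finite tail 8 is absorbed by the right w).
Result = w*2

w*2


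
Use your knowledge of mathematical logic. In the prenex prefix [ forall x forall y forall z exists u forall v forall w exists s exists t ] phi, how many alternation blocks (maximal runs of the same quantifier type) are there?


Quantifier-type sequence: A A A E A A E E  (A=forall, E=exists)
Group into maximal same-type runs:
  Ax3 | Ex1 | Ax2 | Ex2
Number of blocks = 4

4


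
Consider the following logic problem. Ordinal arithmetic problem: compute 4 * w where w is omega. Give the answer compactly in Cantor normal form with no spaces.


Compute 4 * w.
Ordinal * is associative and left-distributive over +, but NOT commutative; for finite n>1, n*w = w but w*n stays w*n.
For finite n>0, n * w = sup{n*k : k<w} = w. So 4 * w = w.
Result = w

w


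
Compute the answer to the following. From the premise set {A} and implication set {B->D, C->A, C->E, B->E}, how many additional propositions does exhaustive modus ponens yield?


Initial facts: {A}
Apply modus ponens to closure:
  (no implication fires)
Final known: {A}
New propositions: {(none)}
Count = 0

0


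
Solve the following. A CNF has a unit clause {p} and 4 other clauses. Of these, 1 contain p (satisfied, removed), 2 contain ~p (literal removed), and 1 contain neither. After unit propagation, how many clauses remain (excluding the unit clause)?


Satisfied (removed): 1
Shortened (remain): 2
Unchanged (remain): 1
Remaining = 2 + 1 = 3

3


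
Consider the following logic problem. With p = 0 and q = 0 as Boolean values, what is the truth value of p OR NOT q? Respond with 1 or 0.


p = 0, q = 0
Operation: p OR NOT q
Evaluate: 0 OR NOT 0 = 1

1


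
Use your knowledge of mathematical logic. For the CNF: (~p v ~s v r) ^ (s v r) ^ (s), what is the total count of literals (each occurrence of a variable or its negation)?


Counting literals in each clause:
Clause 1: 3 literal(s)
Clause 2: 2 literal(s)
Clause 3: 1 literal(s)
Total = 6

6


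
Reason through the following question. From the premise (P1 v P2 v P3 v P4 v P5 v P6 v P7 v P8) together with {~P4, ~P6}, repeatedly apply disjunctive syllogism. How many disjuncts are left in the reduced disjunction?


Original disjuncts (8): P1, P2, P3, P4, P5, P6, P7, P8
Negated (eliminate): ~P4, ~P6
Remaining disjuncts: P1, P2, P3, P5, P7, P8
Count = 8 - 2 = 6

6


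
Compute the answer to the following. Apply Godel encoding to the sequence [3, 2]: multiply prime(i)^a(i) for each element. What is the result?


Encode each element as an exponent of the corresponding prime:
  2^3 = 8
  3^2 = 9
Product = 8 * 9 = 72

72


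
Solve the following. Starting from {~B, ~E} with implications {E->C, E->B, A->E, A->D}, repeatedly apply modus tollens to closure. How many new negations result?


Initial negated facts: {~B, ~E}
Apply modus tollens to closure:
  ~E and A->E  =>  ~A
Final negated: {~A, ~B, ~E}
New negations: {~A}
Count = 1

1


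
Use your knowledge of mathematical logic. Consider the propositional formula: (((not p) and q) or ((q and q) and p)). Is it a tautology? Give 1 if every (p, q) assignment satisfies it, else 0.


Check all 4 assignments:
p=0, q=0: 0
p=0, q=1: 1
p=1, q=0: 0
p=1, q=1: 1
Satisfying count = 2/4.
Tautology iff count = 4: no.

0


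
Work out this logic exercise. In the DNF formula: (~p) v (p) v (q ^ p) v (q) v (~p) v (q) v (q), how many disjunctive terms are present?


A DNF formula is a disjunction of terms (conjunctions).
Terms are separated by v.
Counting the disjuncts: 7 terms.

7


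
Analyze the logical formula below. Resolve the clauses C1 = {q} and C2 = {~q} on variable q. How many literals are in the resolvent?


Remove q from C1 and ~q from C2.
C1 remainder: {}
C2 remainder: {}
Union (resolvent): {} (empty clause)
Resolvent has 0 literal(s).

0


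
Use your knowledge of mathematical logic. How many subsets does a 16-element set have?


The power set of a set with n elements has 2^n elements.
|P(S)| = 2^16 = 65536

65536


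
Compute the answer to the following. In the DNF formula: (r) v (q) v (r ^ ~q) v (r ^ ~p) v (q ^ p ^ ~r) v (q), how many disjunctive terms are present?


A DNF formula is a disjunction of terms (conjunctions).
Terms are separated by v.
Counting the disjuncts: 6 terms.

6


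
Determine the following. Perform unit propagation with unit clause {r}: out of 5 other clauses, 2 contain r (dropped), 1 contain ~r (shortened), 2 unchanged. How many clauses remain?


Satisfied (removed): 2
Shortened (remain): 1
Unchanged (remain): 2
Remaining = 1 + 2 = 3

3


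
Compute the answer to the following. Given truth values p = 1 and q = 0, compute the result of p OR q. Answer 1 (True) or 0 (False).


p = 1, q = 0
Operation: p OR q
Evaluate: 1 OR 0 = 1

1


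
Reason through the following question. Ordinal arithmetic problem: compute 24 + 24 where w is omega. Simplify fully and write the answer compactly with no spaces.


Compute 24 + 24.
Ordinal + is associative but NOT commutative; for finite n>0, n + w = w but w + n stays w+n.
Both operands finite; ordinal + agrees with natural +: 24 + 24 = 48.
Result = 48

48


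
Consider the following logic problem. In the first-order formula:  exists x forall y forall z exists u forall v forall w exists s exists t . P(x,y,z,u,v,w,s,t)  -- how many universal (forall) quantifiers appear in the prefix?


Quantifier prefix: exists x forall y forall z exists u forall v forall w exists s exists t
Mark each quantifier type:
  E U U E U U E E
Universal count = 4, Existential count = 4
Asked for universal (forall) quantifiers: 4

4


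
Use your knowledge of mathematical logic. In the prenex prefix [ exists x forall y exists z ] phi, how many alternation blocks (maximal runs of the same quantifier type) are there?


Quantifier-type sequence: E A E  (A=forall, E=exists)
Group into maximal same-type runs:
  Ex1 | Ax1 | Ex1
Number of blocks = 3

3


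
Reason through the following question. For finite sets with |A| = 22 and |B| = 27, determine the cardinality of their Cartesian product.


The Cartesian product A x B contains all ordered pairs (a, b).
|A x B| = |A| * |B| = 22 * 27 = 594

594


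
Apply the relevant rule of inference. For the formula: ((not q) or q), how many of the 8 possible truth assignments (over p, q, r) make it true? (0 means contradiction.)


Check all 8 assignments:
p=0, q=0, r=0: 1
p=0, q=0, r=1: 1
p=0, q=1, r=0: 1
p=0, q=1, r=1: 1
p=1, q=0, r=0: 1
p=1, q=0, r=1: 1
p=1, q=1, r=0: 1
p=1, q=1, r=1: 1
Count of True = 8

8
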